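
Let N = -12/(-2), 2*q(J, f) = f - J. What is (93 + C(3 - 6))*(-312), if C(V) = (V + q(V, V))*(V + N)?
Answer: -26208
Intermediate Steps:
q(J, f) = f/2 - J/2 (q(J, f) = (f - J)/2 = f/2 - J/2)
N = 6 (N = -12*(-½) = 6)
C(V) = V*(6 + V) (C(V) = (V + (V/2 - V/2))*(V + 6) = (V + 0)*(6 + V) = V*(6 + V))
(93 + C(3 - 6))*(-312) = (93 + (3 - 6)*(6 + (3 - 6)))*(-312) = (93 - 3*(6 - 3))*(-312) = (93 - 3*3)*(-312) = (93 - 9)*(-312) = 84*(-312) = -26208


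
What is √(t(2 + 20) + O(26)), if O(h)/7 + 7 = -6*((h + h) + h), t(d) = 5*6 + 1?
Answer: 3*I*√366 ≈ 57.393*I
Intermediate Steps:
t(d) = 31 (t(d) = 30 + 1 = 31)
O(h) = -49 - 126*h (O(h) = -49 + 7*(-6*((h + h) + h)) = -49 + 7*(-6*(2*h + h)) = -49 + 7*(-18*h) = -49 - 126*h)
√(t(2 + 20) + O(26)) = √(31 + (-49 - 126*26)) = √(31 + (-49 - 3276)) = √(31 - 3325) = √(-3294) = 3*I*√366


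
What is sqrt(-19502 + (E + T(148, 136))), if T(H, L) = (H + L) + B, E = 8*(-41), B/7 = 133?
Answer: I*sqrt(18615) ≈ 136.44*I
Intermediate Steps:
B = 931 (B = 7*133 = 931)
E = -328
T(H, L) = 931 + H + L (T(H, L) = (H + L) + 931 = 931 + H + L)
sqrt(-19502 + (E + T(148, 136))) = sqrt(-19502 + (-328 + (931 + 148 + 136))) = sqrt(-19502 + (-328 + 1215)) = sqrt(-19502 + 887) = sqrt(-18615) = I*sqrt(18615)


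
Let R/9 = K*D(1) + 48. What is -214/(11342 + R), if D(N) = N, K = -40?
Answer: -107/5707 ≈ -0.018749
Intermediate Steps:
R = 72 (R = 9*(-40*1 + 48) = 9*(-40 + 48) = 9*8 = 72)
-214/(11342 + R) = -214/(11342 + 72) = -214/11414 = (1/11414)*(-214) = -107/5707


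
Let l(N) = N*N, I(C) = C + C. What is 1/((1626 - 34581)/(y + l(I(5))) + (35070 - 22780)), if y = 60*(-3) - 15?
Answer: 19/240101 ≈ 7.9133e-5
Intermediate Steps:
I(C) = 2*C
y = -195 (y = -180 - 15 = -195)
l(N) = N**2
1/((1626 - 34581)/(y + l(I(5))) + (35070 - 22780)) = 1/((1626 - 34581)/(-195 + (2*5)**2) + (35070 - 22780)) = 1/(-32955/(-195 + 10**2) + 12290) = 1/(-32955/(-195 + 100) + 12290) = 1/(-32955/(-95) + 12290) = 1/(-32955*(-1/95) + 12290) = 1/(6591/19 + 12290) = 1/(240101/19) = 19/240101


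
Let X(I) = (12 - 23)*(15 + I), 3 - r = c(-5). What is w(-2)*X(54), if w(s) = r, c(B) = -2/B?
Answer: -9867/5 ≈ -1973.4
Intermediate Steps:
r = 13/5 (r = 3 - (-2)/(-5) = 3 - (-2)*(-1)/5 = 3 - 1*⅖ = 3 - ⅖ = 13/5 ≈ 2.6000)
w(s) = 13/5
X(I) = -165 - 11*I (X(I) = -11*(15 + I) = -165 - 11*I)
w(-2)*X(54) = 13*(-165 - 11*54)/5 = 13*(-165 - 594)/5 = (13/5)*(-759) = -9867/5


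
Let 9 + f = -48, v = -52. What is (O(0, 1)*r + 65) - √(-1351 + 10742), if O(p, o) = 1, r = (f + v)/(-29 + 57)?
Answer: 1711/28 - √9391 ≈ -35.800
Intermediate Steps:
f = -57 (f = -9 - 48 = -57)
r = -109/28 (r = (-57 - 52)/(-29 + 57) = -109/28 ≈ -3.8929)
(O(0, 1)*r + 65) - √(-1351 + 10742) = (1*(-109/28) + 65) - √(-1351 + 10742) = (-109/28 + 65) - √9391 = 1711/28 - √9391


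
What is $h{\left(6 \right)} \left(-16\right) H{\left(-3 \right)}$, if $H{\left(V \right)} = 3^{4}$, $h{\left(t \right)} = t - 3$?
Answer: $-3888$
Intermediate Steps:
$h{\left(t \right)} = -3 + t$ ($h{\left(t \right)} = t - 3 = -3 + t$)
$H{\left(V \right)} = 81$
$h{\left(6 \right)} \left(-16\right) H{\left(-3 \right)} = \left(-3 + 6\right) \left(-16\right) 81 = 3 \left(-16\right) 81 = \left(-48\right) 81 = -3888$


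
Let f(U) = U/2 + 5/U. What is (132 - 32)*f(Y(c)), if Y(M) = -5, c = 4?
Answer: -350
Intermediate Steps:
f(U) = U/2 + 5/U (f(U) = U*(1/2) + 5/U = U/2 + 5/U)
(132 - 32)*f(Y(c)) = (132 - 32)*((1/2)*(-5) + 5/(-5)) = 100*(-5/2 + 5*(-1/5)) = 100*(-5/2 - 1) = 100*(-7/2) = -350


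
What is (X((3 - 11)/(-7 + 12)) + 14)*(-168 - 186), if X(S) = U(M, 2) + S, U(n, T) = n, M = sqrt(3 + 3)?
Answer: -21948/5 - 354*sqrt(6) ≈ -5256.7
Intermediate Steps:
M = sqrt(6) ≈ 2.4495
X(S) = S + sqrt(6) (X(S) = sqrt(6) + S = S + sqrt(6))
(X((3 - 11)/(-7 + 12)) + 14)*(-168 - 186) = (((3 - 11)/(-7 + 12) + sqrt(6)) + 14)*(-168 - 186) = ((-8/5 + sqrt(6)) + 14)*(-354) = (62/5 + sqrt(6))*(-354) = -21948/5 - 354*sqrt(6)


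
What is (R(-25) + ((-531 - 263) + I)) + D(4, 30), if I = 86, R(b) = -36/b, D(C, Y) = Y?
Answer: -16914/25 ≈ -676.56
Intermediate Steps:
(R(-25) + ((-531 - 263) + I)) + D(4, 30) = (-36/(-25) + ((-531 - 263) + 86)) + 30 = (-36*(-1/25) + (-794 + 86)) + 30 = (36/25 - 708) + 30 = -17664/25 + 30 = -16914/25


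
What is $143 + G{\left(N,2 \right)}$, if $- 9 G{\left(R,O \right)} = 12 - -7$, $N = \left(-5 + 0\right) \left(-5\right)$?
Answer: $\frac{1268}{9} \approx 140.89$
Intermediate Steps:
$N = 25$ ($N = \left(-5\right) \left(-5\right) = 25$)
$G{\left(R,O \right)} = - \frac{19}{9}$ ($G{\left(R,O \right)} = - \frac{12 - -7}{9} = - \frac{12 + 7}{9} = \left(- \frac{1}{9}\right) 19 = - \frac{19}{9}$)
$143 + G{\left(N,2 \right)} = 143 - \frac{19}{9} = \frac{1268}{9}$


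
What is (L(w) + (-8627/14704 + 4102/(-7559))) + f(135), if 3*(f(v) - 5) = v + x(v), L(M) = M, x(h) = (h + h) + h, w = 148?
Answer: 36886602187/111147536 ≈ 331.87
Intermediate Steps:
x(h) = 3*h (x(h) = 2*h + h = 3*h)
f(v) = 5 + 4*v/3 (f(v) = 5 + (v + 3*v)/3 = 5 + (4*v)/3 = 5 + 4*v/3)
(L(w) + (-8627/14704 + 4102/(-7559))) + f(135) = (148 + (-8627/14704 + 4102/(-7559))) + (5 + (4/3)*135) = (148 + (-8627*1/14704 + 4102*(-1/7559))) + (5 + 180) = (148 + (-8627/14704 - 4102/7559)) + 185 = (148 - 125527301/111147536) + 185 = 16324308027/111147536 + 185 = 36886602187/111147536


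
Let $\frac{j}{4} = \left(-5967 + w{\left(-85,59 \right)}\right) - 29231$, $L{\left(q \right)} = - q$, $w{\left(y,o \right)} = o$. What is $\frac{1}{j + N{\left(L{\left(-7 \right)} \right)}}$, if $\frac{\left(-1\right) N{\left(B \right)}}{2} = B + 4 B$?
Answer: $- \frac{1}{140626} \approx -7.1111 \cdot 10^{-6}$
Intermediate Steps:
$N{\left(B \right)} = - 10 B$ ($N{\left(B \right)} = - 2 \left(B + 4 B\right) = - 2 \cdot 5 B = - 10 B$)
$j = -140556$ ($j = 4 \left(\left(-5967 + 59\right) - 29231\right) = 4 \left(-5908 - 29231\right) = 4 \left(-35139\right) = -140556$)
$\frac{1}{j + N{\left(L{\left(-7 \right)} \right)}} = \frac{1}{-140556 - 10 \left(\left(-1\right) \left(-7\right)\right)} = \frac{1}{-140556 - 70} = \frac{1}{-140626} = - \frac{1}{140626}$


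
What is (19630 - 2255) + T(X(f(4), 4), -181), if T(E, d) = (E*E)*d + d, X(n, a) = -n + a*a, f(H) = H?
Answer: -8870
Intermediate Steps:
X(n, a) = a**2 - n (X(n, a) = -n + a**2 = a**2 - n)
T(E, d) = d + d*E**2 (T(E, d) = E**2*d + d = d*E**2 + d = d + d*E**2)
(19630 - 2255) + T(X(f(4), 4), -181) = (19630 - 2255) - 181*(1 + (4**2 - 1*4)**2) = 17375 - 181*(1 + (16 - 4)**2) = 17375 - 181*(1 + 12**2) = 17375 - 181*(1 + 144) = 17375 - 181*145 = 17375 - 26245 = -8870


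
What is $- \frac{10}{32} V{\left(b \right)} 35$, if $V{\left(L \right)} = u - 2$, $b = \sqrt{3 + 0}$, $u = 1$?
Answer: $\frac{175}{16} \approx 10.938$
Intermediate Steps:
$b = \sqrt{3} \approx 1.732$
$V{\left(L \right)} = -1$ ($V{\left(L \right)} = 1 - 2 = -1$)
$- \frac{10}{32} V{\left(b \right)} 35 = - \frac{10}{32} \left(-1\right) 35 = \left(-10\right) \frac{1}{32} \left(-1\right) 35 = \left(- \frac{5}{16}\right) \left(-1\right) 35 = \frac{5}{16} \cdot 35 = \frac{175}{16}$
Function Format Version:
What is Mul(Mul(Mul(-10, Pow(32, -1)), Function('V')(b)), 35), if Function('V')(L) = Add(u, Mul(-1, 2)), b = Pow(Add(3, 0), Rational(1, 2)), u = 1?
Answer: Rational(175, 16) ≈ 10.938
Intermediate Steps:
b = Pow(3, Rational(1, 2)) ≈ 1.7320
Function('V')(L) = -1 (Function('V')(L) = Add(1, Mul(-1, 2)) = Add(1, -2) = -1)
Mul(Mul(Mul(-10, Pow(32, -1)), Function('V')(b)), 35) = Mul(Mul(Mul(-10, Pow(32, -1)), -1), 35) = Mul(Mul(Mul(-10, Rational(1, 32)), -1), 35) = Mul(Mul(Rational(-5, 16), -1), 35) = Mul(Rational(5, 16), 35) = Rational(175, 16)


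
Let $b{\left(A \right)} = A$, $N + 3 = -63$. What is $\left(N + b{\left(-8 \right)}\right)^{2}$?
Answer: $5476$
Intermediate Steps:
$N = -66$ ($N = -3 - 63 = -66$)
$\left(N + b{\left(-8 \right)}\right)^{2} = \left(-66 - 8\right)^{2} = \left(-74\right)^{2} = 5476$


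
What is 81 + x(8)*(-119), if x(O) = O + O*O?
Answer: -8487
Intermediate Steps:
x(O) = O + O²
81 + x(8)*(-119) = 81 + (8*(1 + 8))*(-119) = 81 + (8*9)*(-119) = 81 + 72*(-119) = 81 - 8568 = -8487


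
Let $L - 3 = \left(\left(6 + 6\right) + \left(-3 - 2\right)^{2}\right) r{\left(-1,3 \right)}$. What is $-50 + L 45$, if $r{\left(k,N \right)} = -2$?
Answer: $-3245$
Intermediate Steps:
$L = -71$ ($L = 3 + \left(\left(6 + 6\right) + \left(-3 - 2\right)^{2}\right) \left(-2\right) = 3 + \left(12 + \left(-5\right)^{2}\right) \left(-2\right) = 3 + \left(12 + 25\right) \left(-2\right) = 3 + 37 \left(-2\right) = 3 - 74 = -71$)
$-50 + L 45 = -50 - 3195 = -3245$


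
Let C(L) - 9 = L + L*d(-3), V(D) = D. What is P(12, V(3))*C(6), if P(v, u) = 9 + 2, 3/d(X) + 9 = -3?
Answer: 297/2 ≈ 148.50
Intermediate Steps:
d(X) = -1/4 (d(X) = 3/(-9 - 3) = 3/(-12) = 3*(-1/12) = -1/4)
P(v, u) = 11
C(L) = 9 + 3*L/4 (C(L) = 9 + (L + L*(-1/4)) = 9 + (L - L/4) = 9 + 3*L/4)
P(12, V(3))*C(6) = 11*(9 + (3/4)*6) = 11*(9 + 9/2) = 11*(27/2) = 297/2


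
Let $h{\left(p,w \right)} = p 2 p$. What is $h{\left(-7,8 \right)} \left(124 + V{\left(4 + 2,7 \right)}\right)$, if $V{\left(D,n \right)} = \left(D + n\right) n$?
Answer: $21070$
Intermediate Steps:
$V{\left(D,n \right)} = n \left(D + n\right)$
$h{\left(p,w \right)} = 2 p^{2}$ ($h{\left(p,w \right)} = 2 p p = 2 p^{2}$)
$h{\left(-7,8 \right)} \left(124 + V{\left(4 + 2,7 \right)}\right) = 2 \left(-7\right)^{2} \left(124 + 7 \left(\left(4 + 2\right) + 7\right)\right) = 2 \cdot 49 \left(124 + 7 \left(6 + 7\right)\right) = 98 \left(124 + 7 \cdot 13\right) = 98 \left(124 + 91\right) = 98 \cdot 215 = 21070$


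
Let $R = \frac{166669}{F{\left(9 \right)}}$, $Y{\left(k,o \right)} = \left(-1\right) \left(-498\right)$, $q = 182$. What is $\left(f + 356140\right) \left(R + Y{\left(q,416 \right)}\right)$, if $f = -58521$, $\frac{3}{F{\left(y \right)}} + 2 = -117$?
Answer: $- \frac{5902414829423}{3} \approx -1.9675 \cdot 10^{12}$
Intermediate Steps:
$F{\left(y \right)} = - \frac{3}{119}$ ($F{\left(y \right)} = \frac{3}{-2 - 117} = \frac{3}{-119} = 3 \left(- \frac{1}{119}\right) = - \frac{3}{119}$)
$Y{\left(k,o \right)} = 498$
$R = - \frac{19833611}{3}$ ($R = \frac{166669}{- \frac{3}{119}} = 166669 \left(- \frac{119}{3}\right) = - \frac{19833611}{3} \approx -6.6112 \cdot 10^{6}$)
$\left(f + 356140\right) \left(R + Y{\left(q,416 \right)}\right) = \left(-58521 + 356140\right) \left(- \frac{19833611}{3} + 498\right) = 297619 \left(- \frac{19832117}{3}\right) = - \frac{5902414829423}{3}$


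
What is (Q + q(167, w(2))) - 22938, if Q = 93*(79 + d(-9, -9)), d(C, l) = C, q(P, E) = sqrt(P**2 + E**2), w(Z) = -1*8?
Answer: -16428 + sqrt(27953) ≈ -16261.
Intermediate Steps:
w(Z) = -8
q(P, E) = sqrt(E**2 + P**2)
Q = 6510 (Q = 93*(79 - 9) = 93*70 = 6510)
(Q + q(167, w(2))) - 22938 = (6510 + sqrt((-8)**2 + 167**2)) - 22938 = (6510 + sqrt(64 + 27889)) - 22938 = (6510 + sqrt(27953)) - 22938 = -16428 + sqrt(27953)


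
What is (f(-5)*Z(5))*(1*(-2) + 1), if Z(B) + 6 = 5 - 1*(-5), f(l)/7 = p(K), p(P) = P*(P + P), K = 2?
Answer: -224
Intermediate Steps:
p(P) = 2*P**2 (p(P) = P*(2*P) = 2*P**2)
f(l) = 56 (f(l) = 7*(2*2**2) = 7*(2*4) = 7*8 = 56)
Z(B) = 4 (Z(B) = -6 + (5 - 1*(-5)) = -6 + (5 + 5) = -6 + 10 = 4)
(f(-5)*Z(5))*(1*(-2) + 1) = (56*4)*(1*(-2) + 1) = 224*(-2 + 1) = 224*(-1) = -224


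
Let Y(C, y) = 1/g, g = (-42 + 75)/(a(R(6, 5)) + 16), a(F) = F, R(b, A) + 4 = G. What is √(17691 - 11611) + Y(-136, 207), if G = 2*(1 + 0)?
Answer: 14/33 + 8*√95 ≈ 78.399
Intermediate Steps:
G = 2 (G = 2*1 = 2)
R(b, A) = -2 (R(b, A) = -4 + 2 = -2)
g = 33/14 (g = (-42 + 75)/(-2 + 16) = 33/14 ≈ 2.3571)
Y(C, y) = 14/33 (Y(C, y) = 1/(33/14) = 14/33)
√(17691 - 11611) + Y(-136, 207) = √(17691 - 11611) + 14/33 = √6080 + 14/33 = 8*√95 + 14/33 = 14/33 + 8*√95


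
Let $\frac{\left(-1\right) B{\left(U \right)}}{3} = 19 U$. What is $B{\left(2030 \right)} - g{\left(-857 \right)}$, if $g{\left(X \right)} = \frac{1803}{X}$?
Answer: $- \frac{99161667}{857} \approx -1.1571 \cdot 10^{5}$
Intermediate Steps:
$B{\left(U \right)} = - 57 U$ ($B{\left(U \right)} = - 3 \cdot 19 U = - 57 U$)
$B{\left(2030 \right)} - g{\left(-857 \right)} = \left(-57\right) 2030 - \frac{1803}{-857} = -115710 - 1803 \left(- \frac{1}{857}\right) = -115710 - - \frac{1803}{857} = -115710 + \frac{1803}{857} = - \frac{99161667}{857}$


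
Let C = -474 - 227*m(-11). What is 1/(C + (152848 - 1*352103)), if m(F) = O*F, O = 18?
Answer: -1/154783 ≈ -6.4607e-6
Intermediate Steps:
m(F) = 18*F
C = 44472 (C = -474 - 4086*(-11) = -474 - 227*(-198) = -474 + 44946 = 44472)
1/(C + (152848 - 1*352103)) = 1/(44472 + (152848 - 1*352103)) = 1/(44472 + (152848 - 352103)) = 1/(44472 - 199255) = 1/(-154783) = -1/154783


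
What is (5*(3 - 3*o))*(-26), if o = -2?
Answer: -1170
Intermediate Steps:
(5*(3 - 3*o))*(-26) = (5*(3 - 3*(-2)))*(-26) = (5*(3 + 6))*(-26) = (5*9)*(-26) = 45*(-26) = -1170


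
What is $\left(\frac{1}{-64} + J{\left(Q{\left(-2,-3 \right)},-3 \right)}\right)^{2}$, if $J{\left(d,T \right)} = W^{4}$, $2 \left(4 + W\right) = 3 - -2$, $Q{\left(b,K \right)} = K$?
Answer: $\frac{104329}{4096} \approx 25.471$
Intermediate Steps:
$W = - \frac{3}{2}$ ($W = -4 + \frac{3 - -2}{2} = -4 + \frac{3 + 2}{2} = -4 + \frac{1}{2} \cdot 5 = -4 + \frac{5}{2} = - \frac{3}{2} \approx -1.5$)
$J{\left(d,T \right)} = \frac{81}{16}$ ($J{\left(d,T \right)} = \left(- \frac{3}{2}\right)^{4} = \frac{81}{16}$)
$\left(\frac{1}{-64} + J{\left(Q{\left(-2,-3 \right)},-3 \right)}\right)^{2} = \left(\frac{1}{-64} + \frac{81}{16}\right)^{2} = \left(- \frac{1}{64} + \frac{81}{16}\right)^{2} = \left(\frac{323}{64}\right)^{2} = \frac{104329}{4096}$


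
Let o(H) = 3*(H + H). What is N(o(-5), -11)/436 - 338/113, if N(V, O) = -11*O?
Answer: -133695/49268 ≈ -2.7136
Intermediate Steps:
o(H) = 6*H (o(H) = 3*(2*H) = 6*H)
N(o(-5), -11)/436 - 338/113 = -11*(-11)/436 - 338/113 = 121*(1/436) - 338*1/113 = 121/436 - 338/113 = -133695/49268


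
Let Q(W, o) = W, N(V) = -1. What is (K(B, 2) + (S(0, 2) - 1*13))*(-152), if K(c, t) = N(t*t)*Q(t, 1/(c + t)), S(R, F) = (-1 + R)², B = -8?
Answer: 2128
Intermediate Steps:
K(c, t) = -t
(K(B, 2) + (S(0, 2) - 1*13))*(-152) = (-1*2 + ((-1 + 0)² - 1*13))*(-152) = (-2 + ((-1)² - 13))*(-152) = (-2 + (1 - 13))*(-152) = (-2 - 12)*(-152) = -14*(-152) = 2128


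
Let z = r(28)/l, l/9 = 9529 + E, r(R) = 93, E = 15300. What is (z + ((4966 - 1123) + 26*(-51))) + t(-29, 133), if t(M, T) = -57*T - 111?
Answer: -385470194/74487 ≈ -5175.0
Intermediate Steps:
l = 223461 (l = 9*(9529 + 15300) = 9*24829 = 223461)
z = 31/74487 (z = 93/223461 = 93*(1/223461) = 31/74487 ≈ 0.00041618)
t(M, T) = -111 - 57*T
(z + ((4966 - 1123) + 26*(-51))) + t(-29, 133) = (31/74487 + ((4966 - 1123) + 26*(-51))) + (-111 - 57*133) = (31/74487 + (3843 - 1326)) + (-111 - 7581) = (31/74487 + 2517) - 7692 = 187483810/74487 - 7692 = -385470194/74487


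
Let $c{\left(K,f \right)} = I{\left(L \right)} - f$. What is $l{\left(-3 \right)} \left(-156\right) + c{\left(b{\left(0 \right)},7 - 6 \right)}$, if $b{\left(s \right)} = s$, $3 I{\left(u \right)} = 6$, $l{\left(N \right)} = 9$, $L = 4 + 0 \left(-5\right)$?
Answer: $-1403$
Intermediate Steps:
$L = 4$ ($L = 4 + 0 = 4$)
$I{\left(u \right)} = 2$ ($I{\left(u \right)} = \frac{1}{3} \cdot 6 = 2$)
$c{\left(K,f \right)} = 2 - f$
$l{\left(-3 \right)} \left(-156\right) + c{\left(b{\left(0 \right)},7 - 6 \right)} = 9 \left(-156\right) + \left(2 - \left(7 - 6\right)\right) = -1404 + \left(2 - \left(7 - 6\right)\right) = -1404 + \left(2 - 1\right) = -1404 + 1 = -1403$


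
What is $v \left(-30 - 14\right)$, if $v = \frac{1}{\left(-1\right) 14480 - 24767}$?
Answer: $\frac{44}{39247} \approx 0.0011211$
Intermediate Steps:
$v = - \frac{1}{39247}$ ($v = \frac{1}{-14480 - 24767} = \frac{1}{-39247} = - \frac{1}{39247} \approx -2.548 \cdot 10^{-5}$)
$v \left(-30 - 14\right) = - \frac{-30 - 14}{39247} = \left(- \frac{1}{39247}\right) \left(-44\right) = \frac{44}{39247}$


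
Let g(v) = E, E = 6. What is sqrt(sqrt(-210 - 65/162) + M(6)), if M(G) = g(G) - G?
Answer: (-34085)**(1/4)*2**(3/4)/6 ≈ 2.6931 + 2.6931*I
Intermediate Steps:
g(v) = 6
M(G) = 6 - G
sqrt(sqrt(-210 - 65/162) + M(6)) = sqrt(sqrt(-210 - 65/162) + (6 - 1*6)) = sqrt(sqrt(-210 - 65*1/162) + (6 - 6)) = sqrt(sqrt(-210 - 65/162) + 0) = sqrt(sqrt(-34085/162) + 0) = sqrt(I*sqrt(68170)/18 + 0) = sqrt(I*sqrt(68170)/18) = 2**(3/4)*34085**(1/4)*sqrt(I)/6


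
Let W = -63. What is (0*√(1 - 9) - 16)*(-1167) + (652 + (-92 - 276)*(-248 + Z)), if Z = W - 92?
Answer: 167628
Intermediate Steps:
Z = -155 (Z = -63 - 92 = -155)
(0*√(1 - 9) - 16)*(-1167) + (652 + (-92 - 276)*(-248 + Z)) = (0*√(1 - 9) - 16)*(-1167) + (652 + (-92 - 276)*(-248 - 155)) = (0*√(-8) - 16)*(-1167) + (652 - 368*(-403)) = (0*(2*I*√2) - 16)*(-1167) + (652 + 148304) = (0 - 16)*(-1167) + 148956 = -16*(-1167) + 148956 = 18672 + 148956 = 167628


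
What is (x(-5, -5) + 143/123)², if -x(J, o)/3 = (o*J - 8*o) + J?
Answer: 483868009/15129 ≈ 31983.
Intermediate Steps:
x(J, o) = -3*J + 24*o - 3*J*o (x(J, o) = -3*((o*J - 8*o) + J) = -3*((J*o - 8*o) + J) = -3*((-8*o + J*o) + J) = -3*(J - 8*o + J*o) = -3*J + 24*o - 3*J*o)
(x(-5, -5) + 143/123)² = ((-3*(-5) + 24*(-5) - 3*(-5)*(-5)) + 143/123)² = ((15 - 120 - 75) + 143*(1/123))² = (-180 + 143/123)² = (-21997/123)² = 483868009/15129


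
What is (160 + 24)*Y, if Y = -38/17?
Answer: -6992/17 ≈ -411.29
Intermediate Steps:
Y = -38/17 (Y = -38*1/17 = -38/17 ≈ -2.2353)
(160 + 24)*Y = (160 + 24)*(-38/17) = 184*(-38/17) = -6992/17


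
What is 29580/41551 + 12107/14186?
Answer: 922679837/589442486 ≈ 1.5653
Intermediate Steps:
29580/41551 + 12107/14186 = 922679837/589442486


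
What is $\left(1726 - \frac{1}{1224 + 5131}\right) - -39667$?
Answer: $\frac{263052514}{6355} \approx 41393.0$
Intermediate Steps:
$\left(1726 - \frac{1}{1224 + 5131}\right) - -39667 = \left(1726 - \frac{1}{6355}\right) + 39667 = \frac{10968729}{6355} + 39667 = \frac{263052514}{6355}$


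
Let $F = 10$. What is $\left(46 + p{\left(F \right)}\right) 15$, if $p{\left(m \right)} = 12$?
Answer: $870$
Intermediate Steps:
$\left(46 + p{\left(F \right)}\right) 15 = \left(46 + 12\right) 15 = 58 \cdot 15 = 870$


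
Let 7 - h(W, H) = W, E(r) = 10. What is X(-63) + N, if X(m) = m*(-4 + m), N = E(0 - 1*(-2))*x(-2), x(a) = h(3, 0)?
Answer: 4261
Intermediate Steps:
h(W, H) = 7 - W
x(a) = 4 (x(a) = 7 - 1*3 = 7 - 3 = 4)
N = 40 (N = 10*4 = 40)
X(-63) + N = -63*(-4 - 63) + 40 = -63*(-67) + 40 = 4221 + 40 = 4261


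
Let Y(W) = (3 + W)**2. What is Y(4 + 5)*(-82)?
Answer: -11808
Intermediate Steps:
Y(4 + 5)*(-82) = (3 + (4 + 5))**2*(-82) = (3 + 9)**2*(-82) = 12**2*(-82) = 144*(-82) = -11808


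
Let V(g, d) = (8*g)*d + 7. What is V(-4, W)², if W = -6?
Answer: 39601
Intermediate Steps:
V(g, d) = 7 + 8*d*g (V(g, d) = 8*d*g + 7 = 7 + 8*d*g)
V(-4, W)² = (7 + 8*(-6)*(-4))² = (7 + 192)² = 199² = 39601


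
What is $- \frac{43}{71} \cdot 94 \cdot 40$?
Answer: $- \frac{161680}{71} \approx -2277.2$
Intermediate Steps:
$- \frac{43}{71} \cdot 94 \cdot 40 = \left(-43\right) \frac{1}{71} \cdot 94 \cdot 40 = \left(- \frac{43}{71}\right) 94 \cdot 40 = \left(- \frac{4042}{71}\right) 40 = - \frac{161680}{71}$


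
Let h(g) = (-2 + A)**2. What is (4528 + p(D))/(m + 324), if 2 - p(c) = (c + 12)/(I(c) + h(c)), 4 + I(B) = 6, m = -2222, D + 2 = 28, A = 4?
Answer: -13571/5694 ≈ -2.3834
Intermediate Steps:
h(g) = 4 (h(g) = (-2 + 4)**2 = 2**2 = 4)
D = 26 (D = -2 + 28 = 26)
I(B) = 2 (I(B) = -4 + 6 = 2)
p(c) = -c/6 (p(c) = 2 - (c + 12)/(2 + 4) = 2 - (12 + c)/6 = 2 - (2 + c/6) = 2 + (-2 - c/6) = -c/6)
(4528 + p(D))/(m + 324) = (4528 - 1/6*26)/(-2222 + 324) = (4528 - 13/3)/(-1898) = (13571/3)*(-1/1898) = -13571/5694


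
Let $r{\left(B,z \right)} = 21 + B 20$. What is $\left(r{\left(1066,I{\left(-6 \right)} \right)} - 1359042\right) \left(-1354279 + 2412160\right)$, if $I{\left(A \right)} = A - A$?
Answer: $-1415128471581$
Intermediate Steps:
$I{\left(A \right)} = 0$
$r{\left(B,z \right)} = 21 + 20 B$
$\left(r{\left(1066,I{\left(-6 \right)} \right)} - 1359042\right) \left(-1354279 + 2412160\right) = \left(\left(21 + 20 \cdot 1066\right) - 1359042\right) \left(-1354279 + 2412160\right) = \left(\left(21 + 21320\right) - 1359042\right) 1057881 = \left(21341 - 1359042\right) 1057881 = \left(-1337701\right) 1057881 = -1415128471581$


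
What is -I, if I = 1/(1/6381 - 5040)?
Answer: 6381/32160239 ≈ 0.00019841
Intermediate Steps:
I = -6381/32160239 (I = 1/(1/6381 - 5040) = 1/(-32160239/6381) = -6381/32160239 ≈ -0.00019841)
-I = -1*(-6381/32160239) = 6381/32160239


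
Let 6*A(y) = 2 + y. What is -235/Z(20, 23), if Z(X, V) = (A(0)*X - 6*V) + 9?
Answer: 705/367 ≈ 1.9210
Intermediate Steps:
A(y) = 1/3 + y/6 (A(y) = (2 + y)/6 = 1/3 + y/6)
Z(X, V) = 9 - 6*V + X/3 (Z(X, V) = ((1/3 + (1/6)*0)*X - 6*V) + 9 = ((1/3 + 0)*X - 6*V) + 9 = (X/3 - 6*V) + 9 = (-6*V + X/3) + 9 = 9 - 6*V + X/3)
-235/Z(20, 23) = -235/(9 - 6*23 + (1/3)*20) = -235/(9 - 138 + 20/3) = -235/(-367/3) = -235*(-3/367) = 705/367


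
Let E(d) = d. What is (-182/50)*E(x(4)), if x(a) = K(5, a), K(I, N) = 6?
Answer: -546/25 ≈ -21.840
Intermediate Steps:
x(a) = 6
(-182/50)*E(x(4)) = -182/50*6 = -13*7/25*6 = -91/25*6 = -546/25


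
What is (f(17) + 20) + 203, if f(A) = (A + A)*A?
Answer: 801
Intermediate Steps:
f(A) = 2*A² (f(A) = (2*A)*A = 2*A²)
(f(17) + 20) + 203 = (2*17² + 20) + 203 = (2*289 + 20) + 203 = (578 + 20) + 203 = 598 + 203 = 801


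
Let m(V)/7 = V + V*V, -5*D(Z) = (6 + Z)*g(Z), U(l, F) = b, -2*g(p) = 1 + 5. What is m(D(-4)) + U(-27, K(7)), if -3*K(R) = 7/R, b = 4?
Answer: 562/25 ≈ 22.480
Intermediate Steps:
g(p) = -3 (g(p) = -(1 + 5)/2 = -½*6 = -3)
K(R) = -7/(3*R)
U(l, F) = 4
D(Z) = 18/5 + 3*Z/5 (D(Z) = -(6 + Z)*(-3)/5 = -(-18 - 3*Z)/5 = 18/5 + 3*Z/5)
m(V) = 7*V + 7*V² (m(V) = 7*(V + V*V) = 7*(V + V²) = 7*V + 7*V²)
m(D(-4)) + U(-27, K(7)) = 7*(18/5 + (⅗)*(-4))*(1 + (18/5 + (⅗)*(-4))) + 4 = 7*(18/5 - 12/5)*(1 + (18/5 - 12/5)) + 4 = 7*(6/5)*(1 + 6/5) + 4 = 7*(6/5)*(11/5) + 4 = 462/25 + 4 = 562/25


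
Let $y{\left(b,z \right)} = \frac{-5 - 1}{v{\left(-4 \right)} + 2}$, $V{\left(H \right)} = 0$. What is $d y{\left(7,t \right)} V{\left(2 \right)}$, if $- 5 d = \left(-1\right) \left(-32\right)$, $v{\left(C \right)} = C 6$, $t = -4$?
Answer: $0$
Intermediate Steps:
$v{\left(C \right)} = 6 C$
$y{\left(b,z \right)} = \frac{3}{11}$ ($y{\left(b,z \right)} = \frac{-5 - 1}{6 \left(-4\right) + 2} = - \frac{6}{-24 + 2} = - \frac{6}{-22} = \left(-6\right) \left(- \frac{1}{22}\right) = \frac{3}{11}$)
$d = - \frac{32}{5}$ ($d = - \frac{\left(-1\right) \left(-32\right)}{5} = \left(- \frac{1}{5}\right) 32 = - \frac{32}{5} \approx -6.4$)
$d y{\left(7,t \right)} V{\left(2 \right)} = \left(- \frac{32}{5}\right) \frac{3}{11} \cdot 0 = \left(- \frac{96}{55}\right) 0 = 0$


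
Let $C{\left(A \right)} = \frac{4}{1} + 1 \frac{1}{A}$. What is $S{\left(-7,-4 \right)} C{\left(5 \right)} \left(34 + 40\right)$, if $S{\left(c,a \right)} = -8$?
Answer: $- \frac{12432}{5} \approx -2486.4$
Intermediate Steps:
$C{\left(A \right)} = 4 + \frac{1}{A}$ ($C{\left(A \right)} = 4 \cdot 1 + \frac{1}{A} = 4 + \frac{1}{A}$)
$S{\left(-7,-4 \right)} C{\left(5 \right)} \left(34 + 40\right) = - 8 \left(4 + \frac{1}{5}\right) \left(34 + 40\right) = - 8 \left(4 + \frac{1}{5}\right) 74 = \left(-8\right) \frac{21}{5} \cdot 74 = \left(- \frac{168}{5}\right) 74 = - \frac{12432}{5}$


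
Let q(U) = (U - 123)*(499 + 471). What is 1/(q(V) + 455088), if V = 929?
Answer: 1/1236908 ≈ 8.0847e-7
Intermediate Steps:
q(U) = -119310 + 970*U (q(U) = (-123 + U)*970 = -119310 + 970*U)
1/(q(V) + 455088) = 1/((-119310 + 970*929) + 455088) = 1/((-119310 + 901130) + 455088) = 1/(781820 + 455088) = 1/1236908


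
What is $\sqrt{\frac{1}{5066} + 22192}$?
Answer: $\frac{\sqrt{569543393418}}{5066} \approx 148.97$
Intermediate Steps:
$\sqrt{\frac{1}{5066} + 22192} = \sqrt{\frac{112424673}{5066}} = \frac{\sqrt{569543393418}}{5066}$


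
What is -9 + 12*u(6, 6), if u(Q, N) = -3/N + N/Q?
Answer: -3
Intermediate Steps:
-9 + 12*u(6, 6) = -9 + 12*(-3/6 + 6/6) = -9 + 12*(-3*⅙ + 6*(⅙)) = -9 + 12*(-½ + 1) = -9 + 12*(½) = -9 + 6 = -3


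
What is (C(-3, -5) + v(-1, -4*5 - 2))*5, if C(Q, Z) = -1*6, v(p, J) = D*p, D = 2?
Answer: -40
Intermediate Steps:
v(p, J) = 2*p
C(Q, Z) = -6
(C(-3, -5) + v(-1, -4*5 - 2))*5 = (-6 + 2*(-1))*5 = (-6 - 2)*5 = -8*5 = -40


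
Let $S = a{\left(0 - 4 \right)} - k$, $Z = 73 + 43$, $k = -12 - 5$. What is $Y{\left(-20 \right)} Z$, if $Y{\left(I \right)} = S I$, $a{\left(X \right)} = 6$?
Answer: $-53360$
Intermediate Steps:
$k = -17$ ($k = -12 - 5 = -17$)
$Z = 116$
$S = 23$ ($S = 6 - -17 = 6 + 17 = 23$)
$Y{\left(I \right)} = 23 I$
$Y{\left(-20 \right)} Z = 23 \left(-20\right) 116 = \left(-460\right) 116 = -53360$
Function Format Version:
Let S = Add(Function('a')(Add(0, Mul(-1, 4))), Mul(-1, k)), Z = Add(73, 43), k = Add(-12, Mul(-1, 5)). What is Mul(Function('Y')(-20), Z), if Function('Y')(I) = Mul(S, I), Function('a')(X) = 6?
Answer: -53360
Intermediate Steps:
k = -17 (k = Add(-12, -5) = -17)
Z = 116
S = 23 (S = Add(6, Mul(-1, -17)) = Add(6, 17) = 23)
Function('Y')(I) = Mul(23, I)
Mul(Function('Y')(-20), Z) = Mul(Mul(23, -20), 116) = Mul(-460, 116) = -53360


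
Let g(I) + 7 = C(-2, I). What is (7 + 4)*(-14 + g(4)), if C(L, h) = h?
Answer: -187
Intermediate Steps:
g(I) = -7 + I
(7 + 4)*(-14 + g(4)) = (7 + 4)*(-14 + (-7 + 4)) = 11*(-14 - 3) = 11*(-17) = -187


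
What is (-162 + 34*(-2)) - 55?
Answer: -285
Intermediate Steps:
(-162 + 34*(-2)) - 55 = (-162 - 68) - 55 = -230 - 55 = -285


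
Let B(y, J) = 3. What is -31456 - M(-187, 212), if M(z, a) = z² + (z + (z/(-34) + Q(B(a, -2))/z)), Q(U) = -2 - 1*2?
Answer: -24775077/374 ≈ -66244.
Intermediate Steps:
Q(U) = -4 (Q(U) = -2 - 2 = -4)
M(z, a) = z² - 4/z + 33*z/34 (M(z, a) = z² + (z + (z/(-34) - 4/z)) = z² + (z + (z*(-1/34) - 4/z)) = z² + (z + (-z/34 - 4/z)) = z² + (z + (-4/z - z/34)) = z² + (-4/z + 33*z/34) = z² - 4/z + 33*z/34)
-31456 - M(-187, 212) = -31456 - ((-187)² - 4/(-187) + (33/34)*(-187)) = -31456 - (34969 - 4*(-1/187) - 363/2) = -31456 - (34969 + 4/187 - 363/2) = -31456 - 1*13010533/374 = -31456 - 13010533/374 = -24775077/374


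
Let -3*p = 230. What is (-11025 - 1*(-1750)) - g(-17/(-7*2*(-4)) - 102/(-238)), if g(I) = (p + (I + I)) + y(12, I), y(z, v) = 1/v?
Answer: -110479/12 ≈ -9206.6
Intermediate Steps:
p = -230/3 (p = -⅓*230 = -230/3 ≈ -76.667)
g(I) = -230/3 + 1/I + 2*I (g(I) = (-230/3 + (I + I)) + 1/I = (-230/3 + 2*I) + 1/I = -230/3 + 1/I + 2*I)
(-11025 - 1*(-1750)) - g(-17/(-7*2*(-4)) - 102/(-238)) = (-11025 - 1*(-1750)) - (-230/3 + 1/(-17/(-7*2*(-4)) - 102/(-238)) + 2*(-17/(-7*2*(-4)) - 102/(-238))) = (-11025 + 1750) - (-230/3 + 1/(-17/((-14*(-4))) - 102*(-1/238)) + 2*(-17/((-14*(-4))) - 102*(-1/238))) = -9275 - (-230/3 + 1/(-17/56 + 3/7) + 2*(-17/56 + 3/7)) = -9275 - (-230/3 + 1/(⅛) + 2*(⅛)) = -9275 - (-230/3 + 8 + ¼) = -9275 - 1*(-821/12) = -9275 + 821/12 = -110479/12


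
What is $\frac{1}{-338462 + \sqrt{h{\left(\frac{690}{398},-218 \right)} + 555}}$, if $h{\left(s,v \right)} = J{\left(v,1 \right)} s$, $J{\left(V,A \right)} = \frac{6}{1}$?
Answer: $- \frac{67353938}{22796748450841} - \frac{\sqrt{22390485}}{22796748450841} \approx -2.9547 \cdot 10^{-6}$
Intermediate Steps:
$J{\left(V,A \right)} = 6$ ($J{\left(V,A \right)} = 6 \cdot 1 = 6$)
$h{\left(s,v \right)} = 6 s$
$\frac{1}{-338462 + \sqrt{h{\left(\frac{690}{398},-218 \right)} + 555}} = \frac{1}{-338462 + \sqrt{6 \cdot \frac{690}{398} + 555}} = \frac{1}{-338462 + \sqrt{6 \cdot 690 \cdot \frac{1}{398} + 555}} = \frac{1}{-338462 + \sqrt{6 \cdot \frac{345}{199} + 555}} = \frac{1}{-338462 + \sqrt{\frac{2070}{199} + 555}} = \frac{1}{-338462 + \sqrt{\frac{112515}{199}}} = \frac{1}{-338462 + \frac{\sqrt{22390485}}{199}}$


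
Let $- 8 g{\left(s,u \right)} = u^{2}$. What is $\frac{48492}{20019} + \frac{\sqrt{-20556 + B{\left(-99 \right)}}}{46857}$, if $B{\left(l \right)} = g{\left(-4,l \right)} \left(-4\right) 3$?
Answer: $\frac{16164}{6673} + \frac{i \sqrt{2602}}{31238} \approx 2.4223 + 0.0016329 i$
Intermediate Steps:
$g{\left(s,u \right)} = - \frac{u^{2}}{8}$
$B{\left(l \right)} = \frac{3 l^{2}}{2}$ ($B{\left(l \right)} = - \frac{l^{2}}{8} \left(-4\right) 3 = \frac{l^{2}}{2} \cdot 3 = \frac{3 l^{2}}{2}$)
$\frac{48492}{20019} + \frac{\sqrt{-20556 + B{\left(-99 \right)}}}{46857} = \frac{48492}{20019} + \frac{\sqrt{-20556 + \frac{3 \left(-99\right)^{2}}{2}}}{46857} = 48492 \cdot \frac{1}{20019} + \sqrt{-20556 + \frac{3}{2} \cdot 9801} \cdot \frac{1}{46857} = \frac{16164}{6673} + \sqrt{-20556 + \frac{29403}{2}} \cdot \frac{1}{46857} = \frac{16164}{6673} + \sqrt{- \frac{11709}{2}} \cdot \frac{1}{46857} = \frac{16164}{6673} + \frac{3 i \sqrt{2602}}{2} \cdot \frac{1}{46857} = \frac{16164}{6673} + \frac{i \sqrt{2602}}{31238}$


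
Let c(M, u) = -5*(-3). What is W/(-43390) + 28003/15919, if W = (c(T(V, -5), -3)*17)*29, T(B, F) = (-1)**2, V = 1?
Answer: 219465833/138145082 ≈ 1.5887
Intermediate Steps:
T(B, F) = 1
c(M, u) = 15
W = 7395 (W = (15*17)*29 = 255*29 = 7395)
W/(-43390) + 28003/15919 = 7395/(-43390) + 28003/15919 = 7395*(-1/43390) + 28003*(1/15919) = -1479/8678 + 28003/15919 = 219465833/138145082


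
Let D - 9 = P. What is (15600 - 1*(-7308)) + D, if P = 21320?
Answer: 44237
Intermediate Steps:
D = 21329 (D = 9 + 21320 = 21329)
(15600 - 1*(-7308)) + D = (15600 - 1*(-7308)) + 21329 = (15600 + 7308) + 21329 = 22908 + 21329 = 44237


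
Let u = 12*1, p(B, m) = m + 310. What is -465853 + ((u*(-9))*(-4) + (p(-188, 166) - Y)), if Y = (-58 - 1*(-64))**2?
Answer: -464981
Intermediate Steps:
p(B, m) = 310 + m
u = 12
Y = 36 (Y = (-58 + 64)**2 = 6**2 = 36)
-465853 + ((u*(-9))*(-4) + (p(-188, 166) - Y)) = -465853 + ((12*(-9))*(-4) + ((310 + 166) - 1*36)) = -465853 + (-108*(-4) + (476 - 36)) = -465853 + (432 + 440) = -465853 + 872 = -464981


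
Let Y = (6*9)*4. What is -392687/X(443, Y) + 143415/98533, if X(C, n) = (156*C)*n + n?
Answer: 2102141094589/1470855692952 ≈ 1.4292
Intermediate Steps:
Y = 216 (Y = 54*4 = 216)
X(C, n) = n + 156*C*n (X(C, n) = 156*C*n + n = n + 156*C*n)
-392687/X(443, Y) + 143415/98533 = -392687*1/(216*(1 + 156*443)) + 143415/98533 = -392687*1/(216*(1 + 69108)) + 143415*(1/98533) = -392687/(216*69109) + 143415/98533 = -392687/14927544 + 143415/98533 = 2102141094589/1470855692952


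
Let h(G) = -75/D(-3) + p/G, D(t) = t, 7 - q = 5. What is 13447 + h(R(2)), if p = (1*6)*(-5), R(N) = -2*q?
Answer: 26959/2 ≈ 13480.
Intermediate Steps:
q = 2 (q = 7 - 1*5 = 7 - 5 = 2)
R(N) = -4 (R(N) = -2*2 = -4)
p = -30 (p = 6*(-5) = -30)
h(G) = 25 - 30/G (h(G) = -75/(-3) - 30/G = -75*(-1/3) - 30/G = 25 - 30/G)
13447 + h(R(2)) = 13447 + (25 - 30/(-4)) = 13447 + (25 - 30*(-1/4)) = 13447 + (25 + 15/2) = 13447 + 65/2 = 26959/2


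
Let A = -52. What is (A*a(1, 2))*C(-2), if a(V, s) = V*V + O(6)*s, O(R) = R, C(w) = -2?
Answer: 1352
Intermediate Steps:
a(V, s) = V² + 6*s (a(V, s) = V*V + 6*s = V² + 6*s)
(A*a(1, 2))*C(-2) = -52*(1² + 6*2)*(-2) = -52*(1 + 12)*(-2) = -52*13*(-2) = -676*(-2) = 1352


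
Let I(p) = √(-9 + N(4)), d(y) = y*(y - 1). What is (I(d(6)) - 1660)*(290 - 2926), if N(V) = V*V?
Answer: 4375760 - 2636*√7 ≈ 4.3688e+6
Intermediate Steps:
N(V) = V²
d(y) = y*(-1 + y)
I(p) = √7 (I(p) = √(-9 + 4²) = √(-9 + 16) = √7)
(I(d(6)) - 1660)*(290 - 2926) = (√7 - 1660)*(290 - 2926) = (-1660 + √7)*(-2636) = 4375760 - 2636*√7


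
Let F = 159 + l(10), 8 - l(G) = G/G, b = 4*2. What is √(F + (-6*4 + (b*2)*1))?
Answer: √158 ≈ 12.570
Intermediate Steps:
b = 8
l(G) = 7 (l(G) = 8 - G/G = 8 - 1*1 = 8 - 1 = 7)
F = 166 (F = 159 + 7 = 166)
√(F + (-6*4 + (b*2)*1)) = √(166 + (-6*4 + (8*2)*1)) = √(166 + (-24 + 16*1)) = √(166 + (-24 + 16)) = √(166 - 8) = √158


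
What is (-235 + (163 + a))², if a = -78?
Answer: 22500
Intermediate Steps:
(-235 + (163 + a))² = (-235 + (163 - 78))² = (-235 + 85)² = (-150)² = 22500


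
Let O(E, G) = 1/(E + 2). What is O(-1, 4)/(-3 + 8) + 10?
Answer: 51/5 ≈ 10.200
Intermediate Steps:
O(E, G) = 1/(2 + E)
O(-1, 4)/(-3 + 8) + 10 = 1/((2 - 1)*(-3 + 8)) + 10 = 1/(1*5) + 10 = 1*(1/5) + 10 = 1/5 + 10 = 51/5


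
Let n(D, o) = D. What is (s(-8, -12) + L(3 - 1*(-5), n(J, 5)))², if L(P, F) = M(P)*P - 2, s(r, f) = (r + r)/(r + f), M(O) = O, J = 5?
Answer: 98596/25 ≈ 3943.8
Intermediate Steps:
s(r, f) = 2*r/(f + r) (s(r, f) = (2*r)/(f + r) = 2*r/(f + r))
L(P, F) = -2 + P² (L(P, F) = P*P - 2 = P² - 2 = -2 + P²)
(s(-8, -12) + L(3 - 1*(-5), n(J, 5)))² = (2*(-8)/(-12 - 8) + (-2 + (3 - 1*(-5))²))² = (2*(-8)/(-20) + (-2 + (3 + 5)²))² = (2*(-8)*(-1/20) + (-2 + 8²))² = (⅘ + (-2 + 64))² = (⅘ + 62)² = (314/5)² = 98596/25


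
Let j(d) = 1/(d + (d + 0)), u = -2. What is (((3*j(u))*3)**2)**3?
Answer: 531441/4096 ≈ 129.75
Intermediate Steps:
j(d) = 1/(2*d) (j(d) = 1/(d + d) = 1/(2*d))
(((3*j(u))*3)**2)**3 = (((3*((1/2)/(-2)))*3)**2)**3 = (((3*((1/2)*(-1/2)))*3)**2)**3 = (((3*(-1/4))*3)**2)**3 = ((-3/4*3)**2)**3 = ((-9/4)**2)**3 = (81/16)**3 = 531441/4096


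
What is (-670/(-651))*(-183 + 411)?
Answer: 50920/217 ≈ 234.65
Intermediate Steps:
(-670/(-651))*(-183 + 411) = -670*(-1/651)*228 = (670/651)*228 = 50920/217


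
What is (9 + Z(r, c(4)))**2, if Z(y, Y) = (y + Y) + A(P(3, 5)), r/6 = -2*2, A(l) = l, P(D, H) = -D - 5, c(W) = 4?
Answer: 361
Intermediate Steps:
P(D, H) = -5 - D
r = -24 (r = 6*(-2*2) = 6*(-4) = -24)
Z(y, Y) = -8 + Y + y (Z(y, Y) = (y + Y) + (-5 - 1*3) = (Y + y) + (-5 - 3) = (Y + y) - 8 = -8 + Y + y)
(9 + Z(r, c(4)))**2 = (9 + (-8 + 4 - 24))**2 = (9 - 28)**2 = (-19)**2 = 361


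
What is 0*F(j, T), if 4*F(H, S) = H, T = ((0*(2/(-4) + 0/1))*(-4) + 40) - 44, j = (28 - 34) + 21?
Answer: 0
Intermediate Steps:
j = 15 (j = -6 + 21 = 15)
T = -4 (T = ((0*(2*(-¼) + 0*1))*(-4) + 40) - 44 = ((0*(-½ + 0))*(-4) + 40) - 44 = ((0*(-½))*(-4) + 40) - 44 = (0*(-4) + 40) - 44 = (0 + 40) - 44 = 40 - 44 = -4)
F(H, S) = H/4
0*F(j, T) = 0*((¼)*15) = 0*(15/4) = 0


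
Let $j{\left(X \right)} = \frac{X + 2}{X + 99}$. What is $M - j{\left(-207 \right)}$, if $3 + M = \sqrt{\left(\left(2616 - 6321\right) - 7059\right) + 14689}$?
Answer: $- \frac{529}{108} + 5 \sqrt{157} \approx 57.752$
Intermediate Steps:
$M = -3 + 5 \sqrt{157}$ ($M = -3 + \sqrt{\left(\left(2616 - 6321\right) - 7059\right) + 14689} = -3 + \sqrt{\left(-3705 - 7059\right) + 14689} = -3 + \sqrt{-10764 + 14689} = -3 + \sqrt{3925} = -3 + 5 \sqrt{157} \approx 59.65$)
$j{\left(X \right)} = \frac{2 + X}{99 + X}$
$M - j{\left(-207 \right)} = \left(-3 + 5 \sqrt{157}\right) - \frac{2 - 207}{99 - 207} = \left(-3 + 5 \sqrt{157}\right) - \frac{1}{-108} \left(-205\right) = \left(-3 + 5 \sqrt{157}\right) - \left(- \frac{1}{108}\right) \left(-205\right) = \left(-3 + 5 \sqrt{157}\right) - \frac{205}{108} = - \frac{529}{108} + 5 \sqrt{157}$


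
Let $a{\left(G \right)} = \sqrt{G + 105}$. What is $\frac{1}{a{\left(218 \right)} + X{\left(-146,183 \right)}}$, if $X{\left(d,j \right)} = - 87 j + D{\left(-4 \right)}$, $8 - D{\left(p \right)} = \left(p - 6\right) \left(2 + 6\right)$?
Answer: $- \frac{15833}{250683566} - \frac{\sqrt{323}}{250683566} \approx -6.3231 \cdot 10^{-5}$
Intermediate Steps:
$D{\left(p \right)} = 56 - 8 p$ ($D{\left(p \right)} = 8 - \left(p - 6\right) \left(2 + 6\right) = 8 - \left(-6 + p\right) 8 = 8 - \left(-48 + 8 p\right) = 56 - 8 p$)
$a{\left(G \right)} = \sqrt{105 + G}$
$X{\left(d,j \right)} = 88 - 87 j$ ($X{\left(d,j \right)} = - 87 j + \left(56 - -32\right) = - 87 j + \left(56 + 32\right) = - 87 j + 88 = 88 - 87 j$)
$\frac{1}{a{\left(218 \right)} + X{\left(-146,183 \right)}} = \frac{1}{\sqrt{105 + 218} + \left(88 - 15921\right)} = \frac{1}{\sqrt{323} + \left(88 - 15921\right)} = \frac{1}{\sqrt{323} - 15833} = \frac{1}{-15833 + \sqrt{323}}$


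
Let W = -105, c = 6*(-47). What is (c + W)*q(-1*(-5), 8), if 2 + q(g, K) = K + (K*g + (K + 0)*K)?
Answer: -42570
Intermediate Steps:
c = -282
q(g, K) = -2 + K + K² + K*g (q(g, K) = -2 + (K + (K*g + (K + 0)*K)) = -2 + (K + (K*g + K*K)) = -2 + (K + (K*g + K²)) = -2 + (K + (K² + K*g)) = -2 + (K + K² + K*g) = -2 + K + K² + K*g)
(c + W)*q(-1*(-5), 8) = (-282 - 105)*(-2 + 8 + 8² + 8*(-1*(-5))) = -387*(-2 + 8 + 64 + 8*5) = -387*(-2 + 8 + 64 + 40) = -387*110 = -42570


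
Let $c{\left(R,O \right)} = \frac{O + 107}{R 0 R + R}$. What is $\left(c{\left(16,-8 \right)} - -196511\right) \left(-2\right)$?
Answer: $- \frac{3144275}{8} \approx -3.9303 \cdot 10^{5}$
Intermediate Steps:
$c{\left(R,O \right)} = \frac{107 + O}{R}$ ($c{\left(R,O \right)} = \frac{107 + O}{0 R + R} = \frac{107 + O}{0 + R} = \frac{107 + O}{R}$)
$\left(c{\left(16,-8 \right)} - -196511\right) \left(-2\right) = \left(\frac{107 - 8}{16} - -196511\right) \left(-2\right) = \left(\frac{1}{16} \cdot 99 + 196511\right) \left(-2\right) = \left(\frac{99}{16} + 196511\right) \left(-2\right) = \frac{3144275}{16} \left(-2\right) = - \frac{3144275}{8}$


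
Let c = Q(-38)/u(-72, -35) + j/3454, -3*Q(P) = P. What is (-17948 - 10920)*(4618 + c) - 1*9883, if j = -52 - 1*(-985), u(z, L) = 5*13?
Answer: -44902807258013/336765 ≈ -1.3334e+8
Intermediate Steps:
Q(P) = -P/3
u(z, L) = 65
j = 933 (j = -52 + 985 = 933)
c = 313187/673530 (c = -⅓*(-38)/65 + 933/3454 = (38/3)*(1/65) + 933*(1/3454) = 38/195 + 933/3454 = 313187/673530 ≈ 0.46499)
(-17948 - 10920)*(4618 + c) - 1*9883 = (-17948 - 10920)*(4618 + 313187/673530) - 1*9883 = -28868*3110674727/673530 - 9883 = -44899479009518/336765 - 9883 = -44902807258013/336765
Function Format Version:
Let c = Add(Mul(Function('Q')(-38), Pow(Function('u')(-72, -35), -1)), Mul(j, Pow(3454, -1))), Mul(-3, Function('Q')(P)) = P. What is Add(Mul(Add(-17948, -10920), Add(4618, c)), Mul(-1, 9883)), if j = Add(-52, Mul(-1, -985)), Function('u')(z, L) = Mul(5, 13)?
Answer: Rational(-44902807258013, 336765) ≈ -1.3334e+8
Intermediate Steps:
Function('Q')(P) = Mul(Rational(-1, 3), P)
Function('u')(z, L) = 65
j = 933 (j = Add(-52, 985) = 933)
c = Rational(313187, 673530) (c = Add(Mul(Mul(Rational(-1, 3), -38), Pow(65, -1)), Mul(933, Pow(3454, -1))) = Add(Mul(Rational(38, 3), Rational(1, 65)), Mul(933, Rational(1, 3454))) = Add(Rational(38, 195), Rational(933, 3454)) = Rational(313187, 673530) ≈ 0.46499)
Add(Mul(Add(-17948, -10920), Add(4618, c)), Mul(-1, 9883)) = Add(Mul(Add(-17948, -10920), Add(4618, Rational(313187, 673530))), Mul(-1, 9883)) = Add(Mul(-28868, Rational(3110674727, 673530)), -9883) = Add(Rational(-44899479009518, 336765), -9883) = Rational(-44902807258013, 336765)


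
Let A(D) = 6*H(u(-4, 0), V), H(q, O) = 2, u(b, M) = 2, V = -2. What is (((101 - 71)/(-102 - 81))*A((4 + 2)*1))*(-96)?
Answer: 11520/61 ≈ 188.85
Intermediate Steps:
A(D) = 12 (A(D) = 6*2 = 12)
(((101 - 71)/(-102 - 81))*A((4 + 2)*1))*(-96) = (((101 - 71)/(-102 - 81))*12)*(-96) = ((30/(-183))*12)*(-96) = ((30*(-1/183))*12)*(-96) = -10/61*12*(-96) = -120/61*(-96) = 11520/61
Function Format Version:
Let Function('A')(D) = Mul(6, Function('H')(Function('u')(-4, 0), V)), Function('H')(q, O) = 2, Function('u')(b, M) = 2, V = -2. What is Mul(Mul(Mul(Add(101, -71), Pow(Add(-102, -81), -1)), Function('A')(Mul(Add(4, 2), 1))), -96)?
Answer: Rational(11520, 61) ≈ 188.85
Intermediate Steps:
Function('A')(D) = 12 (Function('A')(D) = Mul(6, 2) = 12)
Mul(Mul(Mul(Add(101, -71), Pow(Add(-102, -81), -1)), Function('A')(Mul(Add(4, 2), 1))), -96) = Mul(Mul(Mul(Add(101, -71), Pow(Add(-102, -81), -1)), 12), -96) = Mul(Mul(Mul(30, Pow(-183, -1)), 12), -96) = Mul(Mul(Mul(30, Rational(-1, 183)), 12), -96) = Mul(Mul(Rational(-10, 61), 12), -96) = Mul(Rational(-120, 61), -96) = Rational(11520, 61)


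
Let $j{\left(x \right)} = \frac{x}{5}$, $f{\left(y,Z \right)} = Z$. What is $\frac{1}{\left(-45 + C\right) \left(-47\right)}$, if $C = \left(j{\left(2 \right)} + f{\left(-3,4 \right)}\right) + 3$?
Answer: $\frac{5}{8836} \approx 0.00056587$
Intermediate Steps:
$j{\left(x \right)} = \frac{x}{5}$ ($j{\left(x \right)} = x \frac{1}{5} = \frac{x}{5}$)
$C = \frac{37}{5}$ ($C = \left(\frac{1}{5} \cdot 2 + 4\right) + 3 = \left(\frac{2}{5} + 4\right) + 3 = \frac{22}{5} + 3 = \frac{37}{5} \approx 7.4$)
$\frac{1}{\left(-45 + C\right) \left(-47\right)} = \frac{1}{\left(-45 + \frac{37}{5}\right) \left(-47\right)} = \frac{1}{\left(- \frac{188}{5}\right) \left(-47\right)} = \frac{1}{\frac{8836}{5}} = \frac{5}{8836}$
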